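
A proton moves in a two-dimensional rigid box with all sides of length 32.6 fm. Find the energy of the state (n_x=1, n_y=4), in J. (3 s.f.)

E = 5.25×10^-13 J

For a 2D rectangular well E = (h²/8m_p)·Σ n_i²/L_i² = (6.626×10^-34)²/(8·1.673×10^-27) · [1²/(32.6 fm)² + 4²/(32.6 fm)²].
Evaluating gives E = 5.25×10^-13 J.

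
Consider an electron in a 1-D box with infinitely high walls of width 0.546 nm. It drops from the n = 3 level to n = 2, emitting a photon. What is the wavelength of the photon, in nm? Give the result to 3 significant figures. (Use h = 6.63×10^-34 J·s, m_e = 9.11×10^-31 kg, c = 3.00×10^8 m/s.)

λ = 197 nm

E_1 = h²/(8m_eL²) = 2.023×10^-19 J, so ΔE = (3² − 2²)E_1 = 1.011×10^-18 J.
λ = hc/ΔE = (6.63×10^-34·3.00×10^8)/1.011×10^-18 = 1.97×10^-7 m = 197 nm.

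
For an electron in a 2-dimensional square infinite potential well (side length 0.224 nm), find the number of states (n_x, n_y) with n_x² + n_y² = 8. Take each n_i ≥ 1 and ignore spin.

degeneracy = 1

The level has n_x² + n_y² = 8. The ordered positive-integer solutions are (2, 2).
That gives 1 state.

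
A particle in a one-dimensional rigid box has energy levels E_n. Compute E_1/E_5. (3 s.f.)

E_n ∝ n², so E_1/E_5 = 1²/5² = 1/25 = 0.0400.

0.0400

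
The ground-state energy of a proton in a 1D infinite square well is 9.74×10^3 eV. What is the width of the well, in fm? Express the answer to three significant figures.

L = 145 fm

From E_n = n²h²/(8m_pL²), L = n·h/√(8m_pE_n).
E_1 = 9.74×10^3 eV = 1.560×10^-15 J, so L = 1·6.626×10^-34/√(8·1.673×10^-27·1.560×10^-15) = 1.45×10^-13 m = 145 fm.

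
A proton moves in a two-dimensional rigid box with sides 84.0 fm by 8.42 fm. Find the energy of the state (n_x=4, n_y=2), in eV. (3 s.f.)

E = 1.20×10^7 eV

For a 2D rectangular well E = (h²/8m_p)·Σ n_i²/L_i² = (6.626×10^-34)²/(8·1.673×10^-27) · [4²/(84.0 fm)² + 2²/(8.42 fm)²].
Evaluating gives E = 1.925×10^-12 J = 1.20×10^7 eV.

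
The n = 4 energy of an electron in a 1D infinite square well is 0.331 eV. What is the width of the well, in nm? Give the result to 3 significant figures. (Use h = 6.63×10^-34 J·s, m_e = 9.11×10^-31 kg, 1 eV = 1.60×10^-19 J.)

L = 4.27 nm

From E_n = n²h²/(8m_eL²), L = n·h/√(8m_eE_n).
E_4 = 0.331 eV = 5.296×10^-20 J, so L = 4·6.63×10^-34/√(8·9.11×10^-31·5.296×10^-20) = 4.27×10^-9 m = 4.27 nm.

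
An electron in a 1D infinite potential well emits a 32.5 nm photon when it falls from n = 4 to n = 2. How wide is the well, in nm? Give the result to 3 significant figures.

The photon carries ΔE = hc/λ = 6.626×10^-34·2.998×10^8/3.25×10^-8 m = 6.112×10^-18 J.
Since ΔE = (4² − 2²)E_1, E_1 = 5.093×10^-19 J, and L = h/√(8m_eE_1) = 3.44×10^-10 m = 0.344 nm.

L = 0.344 nm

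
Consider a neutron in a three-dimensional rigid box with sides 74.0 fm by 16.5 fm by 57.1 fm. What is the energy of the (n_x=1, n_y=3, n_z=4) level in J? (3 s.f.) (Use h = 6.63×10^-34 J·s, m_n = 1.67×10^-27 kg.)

E = 1.26×10^-12 J

For a 3D rectangular well E = (h²/8m_n)·Σ n_i²/L_i² = (6.63×10^-34)²/(8·1.67×10^-27) · [1²/(74.0 fm)² + 3²/(16.5 fm)² + 4²/(57.1 fm)²].
Evaluating gives E = 1.26×10^-12 J.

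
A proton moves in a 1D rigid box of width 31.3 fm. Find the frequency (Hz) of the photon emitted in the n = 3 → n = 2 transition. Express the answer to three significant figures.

f = 2.53×10^20 Hz

E_1 = h²/(8m_pL²) = 3.348×10^-14 J and ΔE = (3² − 2²)E_1 = 1.674×10^-13 J.
f = ΔE/h = 1.674×10^-13/6.626×10^-34 = 2.53×10^20 Hz.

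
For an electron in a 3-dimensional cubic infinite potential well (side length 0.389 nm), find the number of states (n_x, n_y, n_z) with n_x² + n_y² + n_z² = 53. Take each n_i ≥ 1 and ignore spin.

degeneracy = 6

The level has n_x² + n_y² + n_z² = 53. The ordered positive-integer solutions are (1, 4, 6), (1, 6, 4), (4, 1, 6), (4, 6, 1), (6, 1, 4), (6, 4, 1).
That gives 6 states.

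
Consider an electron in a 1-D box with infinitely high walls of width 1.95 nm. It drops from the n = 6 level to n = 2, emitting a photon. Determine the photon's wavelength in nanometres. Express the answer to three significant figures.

λ = 392 nm

E_1 = h²/(8m_eL²) = 1.584×10^-20 J, so ΔE = (6² − 2²)E_1 = 5.069×10^-19 J.
λ = hc/ΔE = (6.626×10^-34·2.998×10^8)/5.069×10^-19 = 3.92×10^-7 m = 392 nm.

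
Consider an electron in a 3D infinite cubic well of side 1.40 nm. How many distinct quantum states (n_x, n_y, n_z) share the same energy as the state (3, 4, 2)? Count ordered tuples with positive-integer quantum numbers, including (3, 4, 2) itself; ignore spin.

The level has n_x² + n_y² + n_z² = 29. The ordered positive-integer solutions are (2, 3, 4), (2, 4, 3), (3, 2, 4), (3, 4, 2), (4, 2, 3), (4, 3, 2).
That gives 6 states.

degeneracy = 6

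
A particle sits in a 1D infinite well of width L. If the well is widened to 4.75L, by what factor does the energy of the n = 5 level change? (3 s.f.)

E_n ∝ 1/L², so the energy scales by 1/4.75² = 0.0443.

0.0443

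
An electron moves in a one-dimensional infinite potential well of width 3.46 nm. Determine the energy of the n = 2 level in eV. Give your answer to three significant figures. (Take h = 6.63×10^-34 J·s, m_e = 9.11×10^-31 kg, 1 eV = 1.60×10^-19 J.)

E_2 = 0.126 eV

For an infinite well E_n = n²h²/(8m_eL²), so E_1 = h²/(8m_eL²) = (6.63×10^-34)²/(8·9.11×10^-31·(3.46×10^-9 m)²) = 5.038×10^-21 J.
Then E_2 = 2²·E_1 = 4·5.038×10^-21 J = 2.015×10^-20 J.
Converting, E_2 = 2.015×10^-20 J / (1.60×10^-19 J/eV) = 0.126 eV.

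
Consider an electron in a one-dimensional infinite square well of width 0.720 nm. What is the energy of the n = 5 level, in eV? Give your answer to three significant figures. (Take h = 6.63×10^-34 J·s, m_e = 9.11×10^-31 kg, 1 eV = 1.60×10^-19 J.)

For an infinite well E_n = n²h²/(8m_eL²), so E_1 = h²/(8m_eL²) = (6.63×10^-34)²/(8·9.11×10^-31·(7.20×10^-10 m)²) = 1.163×10^-19 J.
Then E_5 = 5²·E_1 = 25·1.163×10^-19 J = 2.908×10^-18 J.
Converting, E_5 = 2.908×10^-18 J / (1.60×10^-19 J/eV) = 18.2 eV.

E_5 = 18.2 eV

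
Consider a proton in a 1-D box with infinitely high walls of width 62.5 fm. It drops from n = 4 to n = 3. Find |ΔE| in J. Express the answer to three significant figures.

|ΔE| = 5.88×10^-14 J

E_1 = h²/(8m_pL²) = 8.398×10^-15 J.
|ΔE| = |4² − 3²|·E_1 = 7·8.398×10^-15 J = 5.88×10^-14 J.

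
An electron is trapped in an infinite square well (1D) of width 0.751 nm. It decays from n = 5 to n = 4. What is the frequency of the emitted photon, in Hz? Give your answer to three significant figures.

f = 1.45×10^15 Hz

E_1 = h²/(8m_eL²) = 1.068×10^-19 J and ΔE = (5² − 4²)E_1 = 9.612×10^-19 J.
f = ΔE/h = 9.612×10^-19/6.626×10^-34 = 1.45×10^15 Hz.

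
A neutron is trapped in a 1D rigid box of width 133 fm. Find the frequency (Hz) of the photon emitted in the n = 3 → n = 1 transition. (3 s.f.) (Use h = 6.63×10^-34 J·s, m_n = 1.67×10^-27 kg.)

E_1 = h²/(8m_nL²) = 1.860×10^-15 J and ΔE = (3² − 1²)E_1 = 1.488×10^-14 J.
f = ΔE/h = 1.488×10^-14/6.63×10^-34 = 2.24×10^19 Hz.

f = 2.24×10^19 Hz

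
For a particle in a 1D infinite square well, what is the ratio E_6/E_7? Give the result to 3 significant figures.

E_n ∝ n², so E_6/E_7 = 6²/7² = 36/49 = 0.735.

0.735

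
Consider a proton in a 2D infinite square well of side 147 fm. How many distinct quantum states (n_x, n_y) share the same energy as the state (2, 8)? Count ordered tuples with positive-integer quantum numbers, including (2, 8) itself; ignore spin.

degeneracy = 2

The level has n_x² + n_y² = 68. The ordered positive-integer solutions are (2, 8), (8, 2).
That gives 2 states.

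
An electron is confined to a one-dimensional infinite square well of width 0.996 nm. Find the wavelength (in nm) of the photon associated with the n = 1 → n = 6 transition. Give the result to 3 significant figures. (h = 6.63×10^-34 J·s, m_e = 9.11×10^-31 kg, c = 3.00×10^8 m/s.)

E_1 = h²/(8m_eL²) = 6.080×10^-20 J, so ΔE = (6² − 1²)E_1 = 2.128×10^-18 J.
λ = hc/ΔE = (6.63×10^-34·3.00×10^8)/2.128×10^-18 = 9.35×10^-8 m = 93.5 nm.

λ = 93.5 nm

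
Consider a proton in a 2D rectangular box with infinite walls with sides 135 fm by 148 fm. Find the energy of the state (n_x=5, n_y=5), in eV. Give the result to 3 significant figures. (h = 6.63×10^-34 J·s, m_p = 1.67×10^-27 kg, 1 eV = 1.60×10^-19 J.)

For a 2D rectangular well E = (h²/8m_p)·Σ n_i²/L_i² = (6.63×10^-34)²/(8·1.67×10^-27) · [5²/(135 fm)² + 5²/(148 fm)²].
Evaluating gives E = 8.269×10^-14 J = 5.17×10^5 eV.

E = 5.17×10^5 eV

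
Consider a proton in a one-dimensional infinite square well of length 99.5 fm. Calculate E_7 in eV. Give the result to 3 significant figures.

E_7 = 1.01×10^6 eV

For an infinite well E_n = n²h²/(8m_pL²), so E_1 = h²/(8m_pL²) = (6.626×10^-34)²/(8·1.673×10^-27·(9.95×10^-14 m)²) = 3.313×10^-15 J.
Then E_7 = 7²·E_1 = 49·3.313×10^-15 J = 1.623×10^-13 J.
Converting, E_7 = 1.623×10^-13 J / (1.602×10^-19 J/eV) = 1.01×10^6 eV.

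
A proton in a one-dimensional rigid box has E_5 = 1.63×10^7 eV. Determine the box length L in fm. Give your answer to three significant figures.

L = 17.7 fm

From E_n = n²h²/(8m_pL²), L = n·h/√(8m_pE_n).
E_5 = 1.63×10^7 eV = 2.611×10^-12 J, so L = 5·6.626×10^-34/√(8·1.673×10^-27·2.611×10^-12) = 1.77×10^-14 m = 17.7 fm.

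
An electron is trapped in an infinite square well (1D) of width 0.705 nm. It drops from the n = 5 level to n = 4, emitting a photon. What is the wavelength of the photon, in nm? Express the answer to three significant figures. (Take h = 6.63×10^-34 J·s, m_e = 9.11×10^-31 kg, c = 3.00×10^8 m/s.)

λ = 182 nm

E_1 = h²/(8m_eL²) = 1.214×10^-19 J, so ΔE = (5² − 4²)E_1 = 1.093×10^-18 J.
λ = hc/ΔE = (6.63×10^-34·3.00×10^8)/1.093×10^-18 = 1.82×10^-7 m = 182 nm.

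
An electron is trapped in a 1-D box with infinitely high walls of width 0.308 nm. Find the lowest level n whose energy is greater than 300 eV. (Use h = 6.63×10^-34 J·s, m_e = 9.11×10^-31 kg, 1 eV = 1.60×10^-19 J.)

E_1 = h²/(8m_eL²) = 6.358×10^-19 J = 3.974 eV.
Need n² > 300/3.974 = 75.49, i.e. n > 8.688.
The smallest integer satisfying this is n = 9.

n = 9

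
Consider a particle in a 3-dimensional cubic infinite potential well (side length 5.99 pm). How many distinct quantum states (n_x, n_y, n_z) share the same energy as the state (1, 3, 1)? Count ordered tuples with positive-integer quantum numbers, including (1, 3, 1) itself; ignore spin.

degeneracy = 3

The level has n_x² + n_y² + n_z² = 11. The ordered positive-integer solutions are (1, 1, 3), (1, 3, 1), (3, 1, 1).
That gives 3 states.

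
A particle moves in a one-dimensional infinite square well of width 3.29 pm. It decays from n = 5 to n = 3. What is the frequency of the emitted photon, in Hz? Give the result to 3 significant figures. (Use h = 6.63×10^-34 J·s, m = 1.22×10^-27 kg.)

f = 1.00×10^17 Hz

E_1 = h²/(8mL²) = 4.161×10^-18 J and ΔE = (5² − 3²)E_1 = 6.658×10^-17 J.
f = ΔE/h = 6.658×10^-17/6.63×10^-34 = 1.00×10^17 Hz.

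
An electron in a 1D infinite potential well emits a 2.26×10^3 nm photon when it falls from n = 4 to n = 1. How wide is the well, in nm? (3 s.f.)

L = 3.21 nm

The photon carries ΔE = hc/λ = 6.626×10^-34·2.998×10^8/2.26×10^-6 m = 8.790×10^-20 J.
Since ΔE = (4² − 1²)E_1, E_1 = 5.860×10^-21 J, and L = h/√(8m_eE_1) = 3.21×10^-9 m = 3.21 nm.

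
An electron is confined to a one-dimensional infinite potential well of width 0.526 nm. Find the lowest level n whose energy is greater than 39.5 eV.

n = 6

E_1 = h²/(8m_eL²) = 2.178×10^-19 J = 1.360 eV.
Need n² > 39.5/1.360 = 29.04, i.e. n > 5.389.
The smallest integer satisfying this is n = 6.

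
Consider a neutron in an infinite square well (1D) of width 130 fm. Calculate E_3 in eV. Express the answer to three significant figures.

E_3 = 1.09×10^5 eV

For an infinite well E_n = n²h²/(8m_nL²), so E_1 = h²/(8m_nL²) = (6.626×10^-34)²/(8·1.675×10^-27·(1.30×10^-13 m)²) = 1.939×10^-15 J.
Then E_3 = 3²·E_1 = 9·1.939×10^-15 J = 1.745×10^-14 J.
Converting, E_3 = 1.745×10^-14 J / (1.602×10^-19 J/eV) = 1.09×10^5 eV.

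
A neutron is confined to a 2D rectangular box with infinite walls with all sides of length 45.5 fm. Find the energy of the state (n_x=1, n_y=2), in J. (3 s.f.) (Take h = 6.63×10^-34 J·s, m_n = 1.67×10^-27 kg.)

For a 2D rectangular well E = (h²/8m_n)·Σ n_i²/L_i² = (6.63×10^-34)²/(8·1.67×10^-27) · [1²/(45.5 fm)² + 2²/(45.5 fm)²].
Evaluating gives E = 7.95×10^-14 J.

E = 7.95×10^-14 J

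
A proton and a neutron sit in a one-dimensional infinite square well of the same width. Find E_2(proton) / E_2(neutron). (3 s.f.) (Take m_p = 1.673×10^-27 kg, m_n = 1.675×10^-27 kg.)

E_n ∝ 1/m at fixed n and L, so the ratio is m_n/m_p = 1.675×10^-27/1.673×10^-27 = 1.00.

1.00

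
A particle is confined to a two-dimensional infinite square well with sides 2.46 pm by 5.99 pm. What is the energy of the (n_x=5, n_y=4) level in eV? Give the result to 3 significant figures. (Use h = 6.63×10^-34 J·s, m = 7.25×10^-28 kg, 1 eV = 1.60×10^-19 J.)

For a 2D rectangular well E = (h²/8m)·Σ n_i²/L_i² = (6.63×10^-34)²/(8·7.25×10^-28) · [5²/(2.46 pm)² + 4²/(5.99 pm)²].
Evaluating gives E = 3.469×10^-16 J = 2.17×10^3 eV.

E = 2.17×10^3 eV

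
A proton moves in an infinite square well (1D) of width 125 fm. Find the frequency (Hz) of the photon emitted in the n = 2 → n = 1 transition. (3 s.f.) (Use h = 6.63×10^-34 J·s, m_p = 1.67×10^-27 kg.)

E_1 = h²/(8m_pL²) = 2.106×10^-15 J and ΔE = (2² − 1²)E_1 = 6.318×10^-15 J.
f = ΔE/h = 6.318×10^-15/6.63×10^-34 = 9.53×10^18 Hz.

f = 9.53×10^18 Hz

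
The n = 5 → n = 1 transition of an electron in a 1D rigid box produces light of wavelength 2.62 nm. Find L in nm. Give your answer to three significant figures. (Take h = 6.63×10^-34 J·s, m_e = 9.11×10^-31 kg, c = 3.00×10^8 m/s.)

L = 0.138 nm

The photon carries ΔE = hc/λ = 6.63×10^-34·3.00×10^8/2.62×10^-9 m = 7.592×10^-17 J.
Since ΔE = (5² − 1²)E_1, E_1 = 3.163×10^-18 J, and L = h/√(8m_eE_1) = 1.38×10^-10 m = 0.138 nm.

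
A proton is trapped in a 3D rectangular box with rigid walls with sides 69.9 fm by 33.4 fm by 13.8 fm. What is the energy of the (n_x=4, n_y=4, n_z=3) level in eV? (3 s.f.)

For a 3D rectangular well E = (h²/8m_p)·Σ n_i²/L_i² = (6.626×10^-34)²/(8·1.673×10^-27) · [4²/(69.9 fm)² + 4²/(33.4 fm)² + 3²/(13.8 fm)²].
Evaluating gives E = 2.128×10^-12 J = 1.33×10^7 eV.

E = 1.33×10^7 eV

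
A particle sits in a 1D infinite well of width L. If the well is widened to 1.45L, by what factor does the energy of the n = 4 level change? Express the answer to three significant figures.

E_n ∝ 1/L², so the energy scales by 1/1.45² = 0.476.

0.476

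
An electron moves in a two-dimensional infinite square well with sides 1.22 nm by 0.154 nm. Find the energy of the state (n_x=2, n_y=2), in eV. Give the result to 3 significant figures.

E = 64.4 eV

For a 2D rectangular well E = (h²/8m_e)·Σ n_i²/L_i² = (6.626×10^-34)²/(8·9.109×10^-31) · [2²/(1.22 nm)² + 2²/(0.154 nm)²].
Evaluating gives E = 1.032×10^-17 J = 64.4 eV.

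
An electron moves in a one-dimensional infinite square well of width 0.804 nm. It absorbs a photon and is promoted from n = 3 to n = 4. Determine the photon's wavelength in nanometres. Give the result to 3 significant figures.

E_1 = h²/(8m_eL²) = 9.320×10^-20 J, so ΔE = (4² − 3²)E_1 = 6.524×10^-19 J.
λ = hc/ΔE = (6.626×10^-34·2.998×10^8)/6.524×10^-19 = 3.04×10^-7 m = 304 nm.

λ = 304 nm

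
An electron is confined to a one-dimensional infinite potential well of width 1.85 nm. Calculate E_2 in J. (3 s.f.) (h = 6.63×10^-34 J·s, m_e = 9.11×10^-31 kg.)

E_2 = 7.05×10^-20 J

For an infinite well E_n = n²h²/(8m_eL²), so E_1 = h²/(8m_eL²) = (6.63×10^-34)²/(8·9.11×10^-31·(1.85×10^-9 m)²) = 1.762×10^-20 J.
Then E_2 = 2²·E_1 = 4·1.762×10^-20 J = 7.05×10^-20 J.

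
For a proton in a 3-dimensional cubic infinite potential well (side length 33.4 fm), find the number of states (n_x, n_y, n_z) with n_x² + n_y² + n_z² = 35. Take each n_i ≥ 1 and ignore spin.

The level has n_x² + n_y² + n_z² = 35. The ordered positive-integer solutions are (1, 3, 5), (1, 5, 3), (3, 1, 5), (3, 5, 1), (5, 1, 3), (5, 3, 1).
That gives 6 states.

degeneracy = 6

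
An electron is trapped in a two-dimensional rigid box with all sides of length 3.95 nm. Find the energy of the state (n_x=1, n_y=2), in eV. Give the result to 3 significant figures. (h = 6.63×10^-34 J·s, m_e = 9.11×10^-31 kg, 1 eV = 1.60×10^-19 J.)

For a 2D rectangular well E = (h²/8m_e)·Σ n_i²/L_i² = (6.63×10^-34)²/(8·9.11×10^-31) · [1²/(3.95 nm)² + 2²/(3.95 nm)²].
Evaluating gives E = 1.933×10^-20 J = 0.121 eV.

E = 0.121 eV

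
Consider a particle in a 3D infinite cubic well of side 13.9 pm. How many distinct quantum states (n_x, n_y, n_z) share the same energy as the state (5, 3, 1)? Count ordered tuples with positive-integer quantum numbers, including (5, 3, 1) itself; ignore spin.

The level has n_x² + n_y² + n_z² = 35. The ordered positive-integer solutions are (1, 3, 5), (1, 5, 3), (3, 1, 5), (3, 5, 1), (5, 1, 3), (5, 3, 1).
That gives 6 states.

degeneracy = 6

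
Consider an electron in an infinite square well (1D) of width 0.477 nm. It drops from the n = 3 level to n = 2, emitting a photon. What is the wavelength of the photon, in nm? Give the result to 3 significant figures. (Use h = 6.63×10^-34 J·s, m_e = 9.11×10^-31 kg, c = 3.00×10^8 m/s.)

λ = 150 nm

E_1 = h²/(8m_eL²) = 2.651×10^-19 J, so ΔE = (3² − 2²)E_1 = 1.325×10^-18 J.
λ = hc/ΔE = (6.63×10^-34·3.00×10^8)/1.325×10^-18 = 1.50×10^-7 m = 150 nm.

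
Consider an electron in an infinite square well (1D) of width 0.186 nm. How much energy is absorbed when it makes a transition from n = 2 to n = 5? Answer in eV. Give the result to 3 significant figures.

|ΔE| = 228 eV

E_1 = h²/(8m_eL²) = 1.741×10^-18 J.
|ΔE| = |2² − 5²|·E_1 = 21·1.741×10^-18 J = 3.656×10^-17 J = 228 eV.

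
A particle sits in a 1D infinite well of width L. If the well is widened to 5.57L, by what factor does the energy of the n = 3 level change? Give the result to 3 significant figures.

0.0322

E_n ∝ 1/L², so the energy scales by 1/5.57² = 0.0322.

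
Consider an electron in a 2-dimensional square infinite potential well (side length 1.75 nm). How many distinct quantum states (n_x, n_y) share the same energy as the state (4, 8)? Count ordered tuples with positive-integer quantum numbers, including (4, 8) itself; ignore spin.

degeneracy = 2

The level has n_x² + n_y² = 80. The ordered positive-integer solutions are (4, 8), (8, 4).
That gives 2 states.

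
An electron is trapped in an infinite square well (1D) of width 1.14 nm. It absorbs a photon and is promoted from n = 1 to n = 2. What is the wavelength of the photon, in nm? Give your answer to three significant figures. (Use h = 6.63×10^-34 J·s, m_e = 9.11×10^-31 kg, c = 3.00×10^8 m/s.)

λ = 1.43×10^3 nm

E_1 = h²/(8m_eL²) = 4.641×10^-20 J, so ΔE = (2² − 1²)E_1 = 1.392×10^-19 J.
λ = hc/ΔE = (6.63×10^-34·3.00×10^8)/1.392×10^-19 = 1.43×10^-6 m = 1.43×10^3 nm.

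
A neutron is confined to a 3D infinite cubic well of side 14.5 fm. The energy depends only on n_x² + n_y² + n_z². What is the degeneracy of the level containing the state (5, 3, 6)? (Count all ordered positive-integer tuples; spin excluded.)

The level has n_x² + n_y² + n_z² = 70. The ordered positive-integer solutions are (3, 5, 6), (3, 6, 5), (5, 3, 6), (5, 6, 3), (6, 3, 5), (6, 5, 3).
That gives 6 states.

degeneracy = 6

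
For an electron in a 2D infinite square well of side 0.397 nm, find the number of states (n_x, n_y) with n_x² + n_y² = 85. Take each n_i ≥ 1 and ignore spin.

The level has n_x² + n_y² = 85. The ordered positive-integer solutions are (2, 9), (6, 7), (7, 6), (9, 2).
That gives 4 states.

degeneracy = 4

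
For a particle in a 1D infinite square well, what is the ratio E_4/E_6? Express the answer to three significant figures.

E_n ∝ n², so E_4/E_6 = 4²/6² = 16/36 = 0.444.

0.444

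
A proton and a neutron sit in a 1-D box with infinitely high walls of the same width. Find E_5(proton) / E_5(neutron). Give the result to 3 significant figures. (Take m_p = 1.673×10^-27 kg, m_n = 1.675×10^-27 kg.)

1.00

E_n ∝ 1/m at fixed n and L, so the ratio is m_n/m_p = 1.675×10^-27/1.673×10^-27 = 1.00.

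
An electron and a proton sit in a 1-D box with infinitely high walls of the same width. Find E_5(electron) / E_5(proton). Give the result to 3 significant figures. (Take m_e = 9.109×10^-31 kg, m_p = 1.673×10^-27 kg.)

E_n ∝ 1/m at fixed n and L, so the ratio is m_p/m_e = 1.673×10^-27/9.109×10^-31 = 1.84×10^3.

1.84×10^3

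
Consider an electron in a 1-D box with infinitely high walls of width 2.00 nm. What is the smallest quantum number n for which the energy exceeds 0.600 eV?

n = 3

E_1 = h²/(8m_eL²) = 1.506×10^-20 J = 0.09401 eV.
Need n² > 0.600/0.09401 = 6.382, i.e. n > 2.526.
The smallest integer satisfying this is n = 3.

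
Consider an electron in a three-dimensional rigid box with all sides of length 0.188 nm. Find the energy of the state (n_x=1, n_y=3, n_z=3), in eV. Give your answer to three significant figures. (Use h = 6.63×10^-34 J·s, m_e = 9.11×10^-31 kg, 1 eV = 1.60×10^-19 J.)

E = 203 eV

For a 3D rectangular well E = (h²/8m_e)·Σ n_i²/L_i² = (6.63×10^-34)²/(8·9.11×10^-31) · [1²/(0.188 nm)² + 3²/(0.188 nm)² + 3²/(0.188 nm)²].
Evaluating gives E = 3.242×10^-17 J = 203 eV.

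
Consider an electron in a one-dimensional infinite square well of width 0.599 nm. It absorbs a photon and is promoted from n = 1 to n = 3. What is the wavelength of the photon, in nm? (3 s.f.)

E_1 = h²/(8m_eL²) = 1.679×10^-19 J, so ΔE = (3² − 1²)E_1 = 1.343×10^-18 J.
λ = hc/ΔE = (6.626×10^-34·2.998×10^8)/1.343×10^-18 = 1.48×10^-7 m = 148 nm.

λ = 148 nm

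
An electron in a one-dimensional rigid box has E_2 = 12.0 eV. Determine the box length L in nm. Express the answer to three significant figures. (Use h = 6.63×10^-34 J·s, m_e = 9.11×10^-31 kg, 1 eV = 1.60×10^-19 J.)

L = 0.354 nm

From E_n = n²h²/(8m_eL²), L = n·h/√(8m_eE_n).
E_2 = 12.0 eV = 1.920×10^-18 J, so L = 2·6.63×10^-34/√(8·9.11×10^-31·1.920×10^-18) = 3.54×10^-10 m = 0.354 nm.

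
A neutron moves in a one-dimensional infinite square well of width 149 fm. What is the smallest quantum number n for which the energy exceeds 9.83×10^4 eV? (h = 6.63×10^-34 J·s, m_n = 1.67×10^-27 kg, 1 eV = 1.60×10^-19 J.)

E_1 = h²/(8m_nL²) = 1.482×10^-15 J = 9262 eV.
Need n² > 9.83×10^4/9262 = 10.61, i.e. n > 3.257.
The smallest integer satisfying this is n = 4.

n = 4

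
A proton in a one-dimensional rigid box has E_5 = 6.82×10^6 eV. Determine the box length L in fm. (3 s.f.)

From E_n = n²h²/(8m_pL²), L = n·h/√(8m_pE_n).
E_5 = 6.82×10^6 eV = 1.093×10^-12 J, so L = 5·6.626×10^-34/√(8·1.673×10^-27·1.093×10^-12) = 2.74×10^-14 m = 27.4 fm.

L = 27.4 fm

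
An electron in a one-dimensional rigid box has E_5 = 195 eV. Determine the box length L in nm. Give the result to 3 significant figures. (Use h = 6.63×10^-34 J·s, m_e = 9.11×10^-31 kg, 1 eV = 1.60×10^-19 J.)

From E_n = n²h²/(8m_eL²), L = n·h/√(8m_eE_n).
E_5 = 195 eV = 3.120×10^-17 J, so L = 5·6.63×10^-34/√(8·9.11×10^-31·3.120×10^-17) = 2.20×10^-10 m = 0.220 nm.

L = 0.220 nm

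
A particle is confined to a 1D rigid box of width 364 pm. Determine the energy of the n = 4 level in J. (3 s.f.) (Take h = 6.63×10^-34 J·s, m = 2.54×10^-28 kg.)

E_4 = 2.61×10^-20 J

For an infinite well E_n = n²h²/(8mL²), so E_1 = h²/(8mL²) = (6.63×10^-34)²/(8·2.54×10^-28·(3.64×10^-10 m)²) = 1.633×10^-21 J.
Then E_4 = 4²·E_1 = 16·1.633×10^-21 J = 2.61×10^-20 J.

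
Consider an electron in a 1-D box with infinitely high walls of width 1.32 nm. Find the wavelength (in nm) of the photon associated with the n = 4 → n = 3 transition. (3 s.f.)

λ = 821 nm

E_1 = h²/(8m_eL²) = 3.458×10^-20 J, so ΔE = (4² − 3²)E_1 = 2.421×10^-19 J.
λ = hc/ΔE = (6.626×10^-34·2.998×10^8)/2.421×10^-19 = 8.21×10^-7 m = 821 nm.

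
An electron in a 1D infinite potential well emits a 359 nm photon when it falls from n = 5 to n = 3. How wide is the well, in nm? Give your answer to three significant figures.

The photon carries ΔE = hc/λ = 6.626×10^-34·2.998×10^8/3.59×10^-7 m = 5.533×10^-19 J.
Since ΔE = (5² − 3²)E_1, E_1 = 3.458×10^-20 J, and L = h/√(8m_eE_1) = 1.32×10^-9 m = 1.32 nm.

L = 1.32 nm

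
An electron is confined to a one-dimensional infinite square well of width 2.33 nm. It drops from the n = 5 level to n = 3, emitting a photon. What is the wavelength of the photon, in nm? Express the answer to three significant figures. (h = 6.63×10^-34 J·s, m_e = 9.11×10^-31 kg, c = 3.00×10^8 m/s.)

λ = 1.12×10^3 nm

E_1 = h²/(8m_eL²) = 1.111×10^-20 J, so ΔE = (5² − 3²)E_1 = 1.778×10^-19 J.
λ = hc/ΔE = (6.63×10^-34·3.00×10^8)/1.778×10^-19 = 1.12×10^-6 m = 1.12×10^3 nm.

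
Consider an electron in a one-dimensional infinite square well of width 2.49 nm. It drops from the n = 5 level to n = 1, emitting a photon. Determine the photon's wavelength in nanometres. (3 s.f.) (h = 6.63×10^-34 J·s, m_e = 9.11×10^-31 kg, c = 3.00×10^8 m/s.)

E_1 = h²/(8m_eL²) = 9.728×10^-21 J, so ΔE = (5² − 1²)E_1 = 2.335×10^-19 J.
λ = hc/ΔE = (6.63×10^-34·3.00×10^8)/2.335×10^-19 = 8.52×10^-7 m = 852 nm.

λ = 852 nm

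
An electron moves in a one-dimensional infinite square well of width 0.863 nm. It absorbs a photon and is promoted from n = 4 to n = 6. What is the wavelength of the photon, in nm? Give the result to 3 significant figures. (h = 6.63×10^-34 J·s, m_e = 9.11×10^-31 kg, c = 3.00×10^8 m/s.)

E_1 = h²/(8m_eL²) = 8.098×10^-20 J, so ΔE = (6² − 4²)E_1 = 1.620×10^-18 J.
λ = hc/ΔE = (6.63×10^-34·3.00×10^8)/1.620×10^-18 = 1.23×10^-7 m = 123 nm.

λ = 123 nm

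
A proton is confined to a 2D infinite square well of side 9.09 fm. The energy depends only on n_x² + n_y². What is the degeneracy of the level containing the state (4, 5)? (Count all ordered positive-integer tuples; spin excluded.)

degeneracy = 2

The level has n_x² + n_y² = 41. The ordered positive-integer solutions are (4, 5), (5, 4).
That gives 2 states.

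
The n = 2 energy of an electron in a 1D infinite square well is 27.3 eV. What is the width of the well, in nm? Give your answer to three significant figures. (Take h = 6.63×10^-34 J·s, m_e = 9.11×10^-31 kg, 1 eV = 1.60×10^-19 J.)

From E_n = n²h²/(8m_eL²), L = n·h/√(8m_eE_n).
E_2 = 27.3 eV = 4.368×10^-18 J, so L = 2·6.63×10^-34/√(8·9.11×10^-31·4.368×10^-18) = 2.35×10^-10 m = 0.235 nm.

L = 0.235 nm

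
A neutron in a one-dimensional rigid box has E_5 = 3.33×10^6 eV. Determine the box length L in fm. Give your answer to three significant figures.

From E_n = n²h²/(8m_nL²), L = n·h/√(8m_nE_n).
E_5 = 3.33×10^6 eV = 5.335×10^-13 J, so L = 5·6.626×10^-34/√(8·1.675×10^-27·5.335×10^-13) = 3.92×10^-14 m = 39.2 fm.

L = 39.2 fm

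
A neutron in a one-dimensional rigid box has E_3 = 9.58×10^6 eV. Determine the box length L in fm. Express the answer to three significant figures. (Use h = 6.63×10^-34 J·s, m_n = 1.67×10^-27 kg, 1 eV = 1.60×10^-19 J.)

L = 13.9 fm

From E_n = n²h²/(8m_nL²), L = n·h/√(8m_nE_n).
E_3 = 9.58×10^6 eV = 1.533×10^-12 J, so L = 3·6.63×10^-34/√(8·1.67×10^-27·1.533×10^-12) = 1.39×10^-14 m = 13.9 fm.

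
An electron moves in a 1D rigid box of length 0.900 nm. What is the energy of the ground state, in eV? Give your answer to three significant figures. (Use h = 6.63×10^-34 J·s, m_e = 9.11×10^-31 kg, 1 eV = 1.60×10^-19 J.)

E_1 = 0.465 eV

For an infinite well E_n = n²h²/(8m_eL²), so E_1 = h²/(8m_eL²) = (6.63×10^-34)²/(8·9.11×10^-31·(9.00×10^-10 m)²) = 7.446×10^-20 J.
Converting, E_1 = 7.446×10^-20 J / (1.60×10^-19 J/eV) = 0.465 eV.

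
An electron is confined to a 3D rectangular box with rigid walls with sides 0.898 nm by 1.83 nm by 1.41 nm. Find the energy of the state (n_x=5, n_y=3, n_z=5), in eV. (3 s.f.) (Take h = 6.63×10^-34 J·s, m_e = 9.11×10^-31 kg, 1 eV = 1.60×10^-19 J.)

For a 3D rectangular well E = (h²/8m_e)·Σ n_i²/L_i² = (6.63×10^-34)²/(8·9.11×10^-31) · [5²/(0.898 nm)² + 3²/(1.83 nm)² + 5²/(1.41 nm)²].
Evaluating gives E = 2.790×10^-18 J = 17.4 eV.

E = 17.4 eV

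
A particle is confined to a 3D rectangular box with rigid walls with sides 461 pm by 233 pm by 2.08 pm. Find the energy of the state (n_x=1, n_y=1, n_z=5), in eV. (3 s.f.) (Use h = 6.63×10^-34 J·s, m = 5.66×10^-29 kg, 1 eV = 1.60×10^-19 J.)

E = 3.51×10^4 eV

For a 3D rectangular well E = (h²/8m)·Σ n_i²/L_i² = (6.63×10^-34)²/(8·5.66×10^-29) · [1²/(461 pm)² + 1²/(233 pm)² + 5²/(2.08 pm)²].
Evaluating gives E = 5.610×10^-15 J = 3.51×10^4 eV.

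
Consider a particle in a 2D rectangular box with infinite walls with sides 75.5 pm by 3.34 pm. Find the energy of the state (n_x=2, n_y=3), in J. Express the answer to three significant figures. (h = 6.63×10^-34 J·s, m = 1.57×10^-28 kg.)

E = 2.83×10^-16 J

For a 2D rectangular well E = (h²/8m)·Σ n_i²/L_i² = (6.63×10^-34)²/(8·1.57×10^-28) · [2²/(75.5 pm)² + 3²/(3.34 pm)²].
Evaluating gives E = 2.83×10^-16 J.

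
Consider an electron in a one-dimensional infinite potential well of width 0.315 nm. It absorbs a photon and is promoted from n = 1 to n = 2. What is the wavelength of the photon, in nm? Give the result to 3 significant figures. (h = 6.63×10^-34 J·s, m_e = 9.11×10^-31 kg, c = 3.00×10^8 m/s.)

λ = 109 nm

E_1 = h²/(8m_eL²) = 6.079×10^-19 J, so ΔE = (2² − 1²)E_1 = 1.824×10^-18 J.
λ = hc/ΔE = (6.63×10^-34·3.00×10^8)/1.824×10^-18 = 1.09×10^-7 m = 109 nm.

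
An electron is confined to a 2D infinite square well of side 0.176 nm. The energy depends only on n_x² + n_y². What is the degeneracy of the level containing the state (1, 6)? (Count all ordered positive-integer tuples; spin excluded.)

The level has n_x² + n_y² = 37. The ordered positive-integer solutions are (1, 6), (6, 1).
That gives 2 states.

degeneracy = 2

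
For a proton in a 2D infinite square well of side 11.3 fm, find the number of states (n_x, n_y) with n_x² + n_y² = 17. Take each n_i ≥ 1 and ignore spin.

The level has n_x² + n_y² = 17. The ordered positive-integer solutions are (1, 4), (4, 1).
That gives 2 states.

degeneracy = 2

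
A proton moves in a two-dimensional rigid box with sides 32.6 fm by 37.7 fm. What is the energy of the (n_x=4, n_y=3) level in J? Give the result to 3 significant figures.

For a 2D rectangular well E = (h²/8m_p)·Σ n_i²/L_i² = (6.626×10^-34)²/(8·1.673×10^-27) · [4²/(32.6 fm)² + 3²/(37.7 fm)²].
Evaluating gives E = 7.02×10^-13 J.

E = 7.02×10^-13 J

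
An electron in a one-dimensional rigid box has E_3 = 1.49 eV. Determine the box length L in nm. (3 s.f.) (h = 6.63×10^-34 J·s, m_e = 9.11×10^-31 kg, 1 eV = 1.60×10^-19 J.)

From E_n = n²h²/(8m_eL²), L = n·h/√(8m_eE_n).
E_3 = 1.49 eV = 2.384×10^-19 J, so L = 3·6.63×10^-34/√(8·9.11×10^-31·2.384×10^-19) = 1.51×10^-9 m = 1.51 nm.

L = 1.51 nm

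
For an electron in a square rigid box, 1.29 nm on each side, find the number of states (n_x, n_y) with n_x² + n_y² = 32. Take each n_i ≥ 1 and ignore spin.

The level has n_x² + n_y² = 32. The ordered positive-integer solutions are (4, 4).
That gives 1 state.

degeneracy = 1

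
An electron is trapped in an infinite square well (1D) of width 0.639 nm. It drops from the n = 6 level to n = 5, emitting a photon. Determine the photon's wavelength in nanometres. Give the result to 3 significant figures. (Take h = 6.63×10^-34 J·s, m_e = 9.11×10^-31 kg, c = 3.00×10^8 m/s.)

E_1 = h²/(8m_eL²) = 1.477×10^-19 J, so ΔE = (6² − 5²)E_1 = 1.625×10^-18 J.
λ = hc/ΔE = (6.63×10^-34·3.00×10^8)/1.625×10^-18 = 1.22×10^-7 m = 122 nm.

λ = 122 nm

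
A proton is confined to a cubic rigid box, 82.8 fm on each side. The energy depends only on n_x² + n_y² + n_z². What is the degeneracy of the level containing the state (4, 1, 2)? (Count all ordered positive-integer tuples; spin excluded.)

The level has n_x² + n_y² + n_z² = 21. The ordered positive-integer solutions are (1, 2, 4), (1, 4, 2), (2, 1, 4), (2, 4, 1), (4, 1, 2), (4, 2, 1).
That gives 6 states.

degeneracy = 6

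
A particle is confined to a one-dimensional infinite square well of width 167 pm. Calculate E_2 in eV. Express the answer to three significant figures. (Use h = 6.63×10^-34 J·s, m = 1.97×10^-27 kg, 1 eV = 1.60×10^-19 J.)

E_2 = 0.0250 eV

For an infinite well E_n = n²h²/(8mL²), so E_1 = h²/(8mL²) = (6.63×10^-34)²/(8·1.97×10^-27·(1.67×10^-10 m)²) = 1.000×10^-21 J.
Then E_2 = 2²·E_1 = 4·1.000×10^-21 J = 4.000×10^-21 J.
Converting, E_2 = 4.000×10^-21 J / (1.60×10^-19 J/eV) = 0.0250 eV.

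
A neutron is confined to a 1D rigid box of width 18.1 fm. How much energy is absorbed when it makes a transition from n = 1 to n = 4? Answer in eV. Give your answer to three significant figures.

|ΔE| = 9.36×10^6 eV

E_1 = h²/(8m_nL²) = 1.000×10^-13 J.
|ΔE| = |1² − 4²|·E_1 = 15·1.000×10^-13 J = 1.500×10^-12 J = 9.36×10^6 eV.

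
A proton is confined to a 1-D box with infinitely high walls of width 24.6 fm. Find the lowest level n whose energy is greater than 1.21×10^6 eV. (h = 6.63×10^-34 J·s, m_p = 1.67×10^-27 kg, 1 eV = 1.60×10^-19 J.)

E_1 = h²/(8m_pL²) = 5.437×10^-14 J = 3.398×10^5 eV.
Need n² > 1.21×10^6/3.398×10^5 = 3.561, i.e. n > 1.887.
The smallest integer satisfying this is n = 2.

n = 2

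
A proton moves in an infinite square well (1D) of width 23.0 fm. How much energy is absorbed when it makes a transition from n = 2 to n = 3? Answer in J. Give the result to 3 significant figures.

E_1 = h²/(8m_pL²) = 6.201×10^-14 J.
|ΔE| = |2² − 3²|·E_1 = 5·6.201×10^-14 J = 3.10×10^-13 J.

|ΔE| = 3.10×10^-13 J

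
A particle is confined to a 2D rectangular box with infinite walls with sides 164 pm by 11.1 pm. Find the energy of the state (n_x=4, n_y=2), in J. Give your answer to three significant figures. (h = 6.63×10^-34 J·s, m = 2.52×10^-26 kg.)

E = 7.21×10^-20 J

For a 2D rectangular well E = (h²/8m)·Σ n_i²/L_i² = (6.63×10^-34)²/(8·2.52×10^-26) · [4²/(164 pm)² + 2²/(11.1 pm)²].
Evaluating gives E = 7.21×10^-20 J.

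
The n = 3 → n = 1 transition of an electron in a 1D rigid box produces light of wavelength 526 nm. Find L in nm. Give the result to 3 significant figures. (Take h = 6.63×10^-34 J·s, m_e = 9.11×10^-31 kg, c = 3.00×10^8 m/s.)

The photon carries ΔE = hc/λ = 6.63×10^-34·3.00×10^8/5.26×10^-7 m = 3.781×10^-19 J.
Since ΔE = (3² − 1²)E_1, E_1 = 4.726×10^-20 J, and L = h/√(8m_eE_1) = 1.13×10^-9 m = 1.13 nm.

L = 1.13 nm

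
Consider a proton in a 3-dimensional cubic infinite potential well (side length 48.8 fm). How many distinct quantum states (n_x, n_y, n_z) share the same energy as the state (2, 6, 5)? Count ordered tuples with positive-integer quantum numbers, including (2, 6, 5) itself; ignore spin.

degeneracy = 6

The level has n_x² + n_y² + n_z² = 65. The ordered positive-integer solutions are (2, 5, 6), (2, 6, 5), (5, 2, 6), (5, 6, 2), (6, 2, 5), (6, 5, 2).
That gives 6 states.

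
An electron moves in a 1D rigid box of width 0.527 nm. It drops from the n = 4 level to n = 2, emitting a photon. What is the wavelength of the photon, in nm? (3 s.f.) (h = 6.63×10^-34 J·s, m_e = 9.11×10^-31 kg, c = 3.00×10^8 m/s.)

λ = 76.3 nm

E_1 = h²/(8m_eL²) = 2.172×10^-19 J, so ΔE = (4² − 2²)E_1 = 2.606×10^-18 J.
λ = hc/ΔE = (6.63×10^-34·3.00×10^8)/2.606×10^-18 = 7.63×10^-8 m = 76.3 nm.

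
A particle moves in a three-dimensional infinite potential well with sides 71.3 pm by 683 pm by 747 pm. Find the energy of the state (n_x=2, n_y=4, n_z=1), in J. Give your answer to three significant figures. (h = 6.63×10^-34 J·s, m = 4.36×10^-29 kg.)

For a 3D rectangular well E = (h²/8m)·Σ n_i²/L_i² = (6.63×10^-34)²/(8·4.36×10^-29) · [2²/(71.3 pm)² + 4²/(683 pm)² + 1²/(747 pm)²].
Evaluating gives E = 1.04×10^-18 J.

E = 1.04×10^-18 J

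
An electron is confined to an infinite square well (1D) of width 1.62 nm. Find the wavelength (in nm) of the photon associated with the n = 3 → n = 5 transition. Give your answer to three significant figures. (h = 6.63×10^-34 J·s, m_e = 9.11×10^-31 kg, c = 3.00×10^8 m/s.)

E_1 = h²/(8m_eL²) = 2.298×10^-20 J, so ΔE = (5² − 3²)E_1 = 3.677×10^-19 J.
λ = hc/ΔE = (6.63×10^-34·3.00×10^8)/3.677×10^-19 = 5.41×10^-7 m = 541 nm.

λ = 541 nm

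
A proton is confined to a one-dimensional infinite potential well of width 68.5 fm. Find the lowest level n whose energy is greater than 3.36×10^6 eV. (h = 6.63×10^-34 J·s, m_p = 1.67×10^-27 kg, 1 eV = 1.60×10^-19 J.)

E_1 = h²/(8m_pL²) = 7.012×10^-15 J = 4.383×10^4 eV.
Need n² > 3.36×10^6/4.383×10^4 = 76.66, i.e. n > 8.756.
The smallest integer satisfying this is n = 9.

n = 9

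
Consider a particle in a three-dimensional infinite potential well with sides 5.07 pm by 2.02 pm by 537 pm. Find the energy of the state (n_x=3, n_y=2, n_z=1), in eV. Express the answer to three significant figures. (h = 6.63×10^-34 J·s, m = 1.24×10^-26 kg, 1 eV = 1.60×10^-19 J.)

E = 36.8 eV

For a 3D rectangular well E = (h²/8m)·Σ n_i²/L_i² = (6.63×10^-34)²/(8·1.24×10^-26) · [3²/(5.07 pm)² + 2²/(2.02 pm)² + 1²/(537 pm)²].
Evaluating gives E = 5.895×10^-18 J = 36.8 eV.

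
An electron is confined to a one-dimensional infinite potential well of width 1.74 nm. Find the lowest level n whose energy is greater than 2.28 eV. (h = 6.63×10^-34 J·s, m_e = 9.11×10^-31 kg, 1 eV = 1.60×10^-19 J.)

E_1 = h²/(8m_eL²) = 1.992×10^-20 J = 0.1245 eV.
Need n² > 2.28/0.1245 = 18.31, i.e. n > 4.279.
The smallest integer satisfying this is n = 5.

n = 5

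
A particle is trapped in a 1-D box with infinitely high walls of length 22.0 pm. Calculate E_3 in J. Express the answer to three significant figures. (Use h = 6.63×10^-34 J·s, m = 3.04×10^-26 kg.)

For an infinite well E_n = n²h²/(8mL²), so E_1 = h²/(8mL²) = (6.63×10^-34)²/(8·3.04×10^-26·(2.20×10^-11 m)²) = 3.734×10^-21 J.
Then E_3 = 3²·E_1 = 9·3.734×10^-21 J = 3.36×10^-20 J.

E_3 = 3.36×10^-20 J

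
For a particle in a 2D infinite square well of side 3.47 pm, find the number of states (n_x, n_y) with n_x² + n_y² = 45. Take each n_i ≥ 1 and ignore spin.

degeneracy = 2

The level has n_x² + n_y² = 45. The ordered positive-integer solutions are (3, 6), (6, 3).
That gives 2 states.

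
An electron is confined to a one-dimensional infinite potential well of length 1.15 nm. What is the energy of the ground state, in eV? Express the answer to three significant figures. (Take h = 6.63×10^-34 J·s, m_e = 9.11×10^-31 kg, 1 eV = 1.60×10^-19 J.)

For an infinite well E_n = n²h²/(8m_eL²), so E_1 = h²/(8m_eL²) = (6.63×10^-34)²/(8·9.11×10^-31·(1.15×10^-9 m)²) = 4.561×10^-20 J.
Converting, E_1 = 4.561×10^-20 J / (1.60×10^-19 J/eV) = 0.285 eV.

E_1 = 0.285 eV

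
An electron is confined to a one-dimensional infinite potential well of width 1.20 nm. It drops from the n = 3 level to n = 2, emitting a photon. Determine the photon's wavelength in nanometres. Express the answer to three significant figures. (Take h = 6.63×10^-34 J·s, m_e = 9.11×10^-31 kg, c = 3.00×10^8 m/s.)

E_1 = h²/(8m_eL²) = 4.188×10^-20 J, so ΔE = (3² − 2²)E_1 = 2.094×10^-19 J.
λ = hc/ΔE = (6.63×10^-34·3.00×10^8)/2.094×10^-19 = 9.50×10^-7 m = 950 nm.

λ = 950 nm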